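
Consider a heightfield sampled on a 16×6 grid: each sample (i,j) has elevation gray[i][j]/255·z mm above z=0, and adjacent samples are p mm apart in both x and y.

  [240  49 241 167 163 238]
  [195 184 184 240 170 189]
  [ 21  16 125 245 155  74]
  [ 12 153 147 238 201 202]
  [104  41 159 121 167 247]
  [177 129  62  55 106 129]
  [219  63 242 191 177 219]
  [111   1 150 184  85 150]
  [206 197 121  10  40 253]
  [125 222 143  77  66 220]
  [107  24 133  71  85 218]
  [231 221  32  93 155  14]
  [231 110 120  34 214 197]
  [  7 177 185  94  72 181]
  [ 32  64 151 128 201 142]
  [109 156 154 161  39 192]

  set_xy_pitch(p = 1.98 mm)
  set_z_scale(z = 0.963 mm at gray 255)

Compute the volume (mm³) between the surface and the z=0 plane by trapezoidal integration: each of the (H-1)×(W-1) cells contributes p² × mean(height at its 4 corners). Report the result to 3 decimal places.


149.493

height_mm = gray/255 × 0.963; cell vol = 1.98² × mean(4 corners)
unit = 1.98² × 0.963 / (4×255) = 0.00370132 mm³ per gray-sum
row 0: Σ corner-gray over 5 cells = 3658  → 13.5394
row 1: Σ corner-gray over 5 cells = 3117  → 11.5370
row 2: Σ corner-gray over 5 cells = 2869  → 10.6191
row 3: Σ corner-gray over 5 cells = 3019  → 11.1743
row 4: Σ corner-gray over 5 cells = 2337  → 8.6500
row 5: Σ corner-gray over 5 cells = 2794  → 10.3415
row 6: Σ corner-gray over 5 cells = 2885  → 10.6783
row 7: Σ corner-gray over 5 cells = 2296  → 8.4982
row 8: Σ corner-gray over 5 cells = 2556  → 9.4606
row 9: Σ corner-gray over 5 cells = 2312  → 8.5574
row 10: Σ corner-gray over 5 cells = 2198  → 8.1355
row 11: Σ corner-gray over 5 cells = 2631  → 9.7382
row 12: Σ corner-gray over 5 cells = 2628  → 9.7271
row 13: Σ corner-gray over 5 cells = 2506  → 9.2755
row 14: Σ corner-gray over 5 cells = 2583  → 9.5605
Σ rows: total corner-gray = 40389  → 149.4926 mm³


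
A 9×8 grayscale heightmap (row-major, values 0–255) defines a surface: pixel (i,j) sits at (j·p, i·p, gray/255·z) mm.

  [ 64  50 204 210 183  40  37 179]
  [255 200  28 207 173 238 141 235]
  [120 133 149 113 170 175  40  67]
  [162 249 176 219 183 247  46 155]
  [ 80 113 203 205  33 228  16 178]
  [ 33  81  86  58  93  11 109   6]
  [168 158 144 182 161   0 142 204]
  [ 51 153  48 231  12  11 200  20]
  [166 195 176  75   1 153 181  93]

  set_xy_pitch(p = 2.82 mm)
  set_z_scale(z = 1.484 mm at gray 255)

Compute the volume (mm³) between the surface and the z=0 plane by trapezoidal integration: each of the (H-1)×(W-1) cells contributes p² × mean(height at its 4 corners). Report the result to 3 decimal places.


338.306

height_mm = gray/255 × 1.484; cell vol = 2.82² × mean(4 corners)
unit = 2.82² × 1.484 / (4×255) = 0.01157 mm³ per gray-sum
row 0: Σ corner-gray over 7 cells = 4155  → 48.0732
row 1: Σ corner-gray over 7 cells = 4211  → 48.7211
row 2: Σ corner-gray over 7 cells = 4304  → 49.7971
row 3: Σ corner-gray over 7 cells = 4411  → 51.0351
row 4: Σ corner-gray over 7 cells = 2769  → 32.0372
row 5: Σ corner-gray over 7 cells = 2861  → 33.1017
row 6: Σ corner-gray over 7 cells = 3327  → 38.4933
row 7: Σ corner-gray over 7 cells = 3202  → 37.0470
Σ rows: total corner-gray = 29240  → 338.3057 mm³


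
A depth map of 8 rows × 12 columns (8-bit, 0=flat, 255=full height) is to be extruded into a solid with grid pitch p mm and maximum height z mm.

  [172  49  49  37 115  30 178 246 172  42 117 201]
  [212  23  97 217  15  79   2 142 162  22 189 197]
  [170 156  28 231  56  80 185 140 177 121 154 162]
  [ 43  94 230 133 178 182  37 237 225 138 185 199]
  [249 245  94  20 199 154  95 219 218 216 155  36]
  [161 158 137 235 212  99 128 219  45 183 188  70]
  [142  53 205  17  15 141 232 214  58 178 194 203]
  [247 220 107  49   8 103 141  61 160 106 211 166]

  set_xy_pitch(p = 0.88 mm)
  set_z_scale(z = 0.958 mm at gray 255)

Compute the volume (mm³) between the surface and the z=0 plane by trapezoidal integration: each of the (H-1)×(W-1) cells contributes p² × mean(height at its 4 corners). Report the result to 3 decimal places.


height_mm = gray/255 × 0.958; cell vol = 0.88² × mean(4 corners)
unit = 0.88² × 0.958 / (4×255) = 0.000727329 mm³ per gray-sum
row 0: Σ corner-gray over 11 cells = 4748  → 3.4534
row 1: Σ corner-gray over 11 cells = 5293  → 3.8498
row 2: Σ corner-gray over 11 cells = 6508  → 4.7335
row 3: Σ corner-gray over 11 cells = 7035  → 5.1168
row 4: Σ corner-gray over 11 cells = 6954  → 5.0578
row 5: Σ corner-gray over 11 cells = 6398  → 4.6534
row 6: Σ corner-gray over 11 cells = 5704  → 4.1487
Σ rows: total corner-gray = 42640  → 31.0133 mm³

31.013


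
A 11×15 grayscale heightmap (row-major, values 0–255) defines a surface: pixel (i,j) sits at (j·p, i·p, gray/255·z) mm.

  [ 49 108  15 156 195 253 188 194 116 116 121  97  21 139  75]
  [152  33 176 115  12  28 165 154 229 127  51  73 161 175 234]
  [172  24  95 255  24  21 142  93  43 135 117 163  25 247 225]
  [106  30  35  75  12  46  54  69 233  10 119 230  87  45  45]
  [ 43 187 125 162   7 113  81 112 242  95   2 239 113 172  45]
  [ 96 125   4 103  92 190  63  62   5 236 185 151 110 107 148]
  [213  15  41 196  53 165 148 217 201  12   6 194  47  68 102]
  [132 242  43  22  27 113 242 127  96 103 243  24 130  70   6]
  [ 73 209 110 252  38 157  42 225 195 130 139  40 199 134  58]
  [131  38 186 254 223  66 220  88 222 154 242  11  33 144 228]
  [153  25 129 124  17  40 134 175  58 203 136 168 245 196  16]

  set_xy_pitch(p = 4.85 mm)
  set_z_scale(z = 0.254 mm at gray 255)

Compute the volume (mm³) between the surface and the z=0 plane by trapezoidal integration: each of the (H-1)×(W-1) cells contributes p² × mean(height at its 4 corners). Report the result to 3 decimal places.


385.879

height_mm = gray/255 × 0.254; cell vol = 4.85² × mean(4 corners)
unit = 4.85² × 0.254 / (4×255) = 0.00585756 mm³ per gray-sum
row 0: Σ corner-gray over 14 cells = 6946  → 40.6866
row 1: Σ corner-gray over 14 cells = 6549  → 38.3612
row 2: Σ corner-gray over 14 cells = 5406  → 31.6660
row 3: Σ corner-gray over 14 cells = 5629  → 32.9722
row 4: Σ corner-gray over 14 cells = 6498  → 38.0624
row 5: Σ corner-gray over 14 cells = 6151  → 36.0299
row 6: Σ corner-gray over 14 cells = 6143  → 35.9830
row 7: Σ corner-gray over 14 cells = 6973  → 40.8448
row 8: Σ corner-gray over 14 cells = 7992  → 46.8136
row 9: Σ corner-gray over 14 cells = 7590  → 44.4589
Σ rows: total corner-gray = 65877  → 385.8787 mm³


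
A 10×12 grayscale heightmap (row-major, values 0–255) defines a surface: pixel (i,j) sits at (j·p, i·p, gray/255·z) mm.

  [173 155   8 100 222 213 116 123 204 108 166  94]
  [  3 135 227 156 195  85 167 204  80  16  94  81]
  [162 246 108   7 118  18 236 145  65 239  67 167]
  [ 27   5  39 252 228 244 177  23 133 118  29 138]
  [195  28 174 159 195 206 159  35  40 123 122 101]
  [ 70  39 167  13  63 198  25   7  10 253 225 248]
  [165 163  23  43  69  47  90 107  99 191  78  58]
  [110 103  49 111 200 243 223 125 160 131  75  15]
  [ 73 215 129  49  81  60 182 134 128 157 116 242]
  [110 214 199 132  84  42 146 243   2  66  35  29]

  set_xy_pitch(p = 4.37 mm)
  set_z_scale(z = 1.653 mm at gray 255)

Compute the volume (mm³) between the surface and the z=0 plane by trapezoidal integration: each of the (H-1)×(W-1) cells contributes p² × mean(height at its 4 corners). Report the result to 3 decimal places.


height_mm = gray/255 × 1.653; cell vol = 4.37² × mean(4 corners)
unit = 4.37² × 1.653 / (4×255) = 0.0309482 mm³ per gray-sum
row 0: Σ corner-gray over 11 cells = 5899  → 182.5635
row 1: Σ corner-gray over 11 cells = 5629  → 174.2075
row 2: Σ corner-gray over 11 cells = 5488  → 169.8438
row 3: Σ corner-gray over 11 cells = 5439  → 168.3273
row 4: Σ corner-gray over 11 cells = 5096  → 157.7121
row 5: Σ corner-gray over 11 cells = 4361  → 134.9652
row 6: Σ corner-gray over 11 cells = 5008  → 154.9886
row 7: Σ corner-gray over 11 cells = 5782  → 178.9426
row 8: Σ corner-gray over 11 cells = 5282  → 163.4685
Σ rows: total corner-gray = 47984  → 1485.0190 mm³

1485.019


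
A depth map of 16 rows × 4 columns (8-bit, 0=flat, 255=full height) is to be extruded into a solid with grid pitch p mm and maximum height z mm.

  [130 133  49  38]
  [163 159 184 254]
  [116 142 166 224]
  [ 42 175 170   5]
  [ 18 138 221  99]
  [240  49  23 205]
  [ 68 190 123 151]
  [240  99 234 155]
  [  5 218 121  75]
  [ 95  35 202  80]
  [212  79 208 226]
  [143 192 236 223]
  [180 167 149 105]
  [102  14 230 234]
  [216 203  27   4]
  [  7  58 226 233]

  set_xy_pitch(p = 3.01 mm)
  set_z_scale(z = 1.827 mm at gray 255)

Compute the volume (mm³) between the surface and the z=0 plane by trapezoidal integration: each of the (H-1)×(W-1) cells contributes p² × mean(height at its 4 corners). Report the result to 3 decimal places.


height_mm = gray/255 × 1.827; cell vol = 3.01² × mean(4 corners)
unit = 3.01² × 1.827 / (4×255) = 0.0162282 mm³ per gray-sum
row 0: Σ corner-gray over 3 cells = 1635  → 26.5332
row 1: Σ corner-gray over 3 cells = 2059  → 33.4139
row 2: Σ corner-gray over 3 cells = 1693  → 27.4744
row 3: Σ corner-gray over 3 cells = 1572  → 25.5108
row 4: Σ corner-gray over 3 cells = 1424  → 23.1090
row 5: Σ corner-gray over 3 cells = 1434  → 23.2713
row 6: Σ corner-gray over 3 cells = 1906  → 30.9310
row 7: Σ corner-gray over 3 cells = 1819  → 29.5192
row 8: Σ corner-gray over 3 cells = 1407  → 22.8331
row 9: Σ corner-gray over 3 cells = 1661  → 26.9551
row 10: Σ corner-gray over 3 cells = 2234  → 36.2539
row 11: Σ corner-gray over 3 cells = 2139  → 34.7122
row 12: Σ corner-gray over 3 cells = 1741  → 28.2534
row 13: Σ corner-gray over 3 cells = 1504  → 24.4073
row 14: Σ corner-gray over 3 cells = 1488  → 24.1476
Σ rows: total corner-gray = 25716  → 417.3254 mm³

417.325


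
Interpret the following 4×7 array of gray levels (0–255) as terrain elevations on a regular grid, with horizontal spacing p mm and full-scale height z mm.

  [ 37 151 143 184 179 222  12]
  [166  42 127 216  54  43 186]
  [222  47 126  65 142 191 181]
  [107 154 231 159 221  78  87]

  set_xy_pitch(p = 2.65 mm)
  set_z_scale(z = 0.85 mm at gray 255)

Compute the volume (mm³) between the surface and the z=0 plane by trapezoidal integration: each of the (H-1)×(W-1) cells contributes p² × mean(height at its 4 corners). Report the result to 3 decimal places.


height_mm = gray/255 × 0.85; cell vol = 2.65² × mean(4 corners)
unit = 2.65² × 0.85 / (4×255) = 0.00585208 mm³ per gray-sum
row 0: Σ corner-gray over 6 cells = 3123  → 18.2761
row 1: Σ corner-gray over 6 cells = 2861  → 16.7428
row 2: Σ corner-gray over 6 cells = 3425  → 20.0434
Σ rows: total corner-gray = 9409  → 55.0623 mm³

55.062


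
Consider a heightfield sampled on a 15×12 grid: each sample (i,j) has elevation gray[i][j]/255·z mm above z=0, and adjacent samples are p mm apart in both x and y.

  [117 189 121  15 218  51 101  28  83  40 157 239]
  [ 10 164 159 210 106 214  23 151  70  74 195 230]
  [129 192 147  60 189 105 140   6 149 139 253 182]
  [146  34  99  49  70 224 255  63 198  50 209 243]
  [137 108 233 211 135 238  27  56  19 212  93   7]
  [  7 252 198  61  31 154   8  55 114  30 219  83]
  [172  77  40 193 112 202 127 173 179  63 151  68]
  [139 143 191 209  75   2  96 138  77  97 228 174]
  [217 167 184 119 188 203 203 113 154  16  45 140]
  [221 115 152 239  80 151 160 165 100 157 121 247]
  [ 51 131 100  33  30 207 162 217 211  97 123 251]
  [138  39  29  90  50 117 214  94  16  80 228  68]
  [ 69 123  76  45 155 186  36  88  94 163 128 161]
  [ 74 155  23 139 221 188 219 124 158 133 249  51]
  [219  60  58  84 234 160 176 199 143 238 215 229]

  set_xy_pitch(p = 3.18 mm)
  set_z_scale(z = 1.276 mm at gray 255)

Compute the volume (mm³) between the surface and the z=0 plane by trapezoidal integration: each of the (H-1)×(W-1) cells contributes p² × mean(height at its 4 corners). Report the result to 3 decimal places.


1013.070

height_mm = gray/255 × 1.276; cell vol = 3.18² × mean(4 corners)
unit = 3.18² × 1.276 / (4×255) = 0.0126504 mm³ per gray-sum
row 0: Σ corner-gray over 11 cells = 5334  → 67.4773
row 1: Σ corner-gray over 11 cells = 6043  → 76.4465
row 2: Σ corner-gray over 11 cells = 5962  → 75.4218
row 3: Σ corner-gray over 11 cells = 5699  → 72.0947
row 4: Σ corner-gray over 11 cells = 5142  → 65.0484
row 5: Σ corner-gray over 11 cells = 5208  → 65.8834
row 6: Σ corner-gray over 11 cells = 5699  → 72.0947
row 7: Σ corner-gray over 11 cells = 5966  → 75.4724
row 8: Σ corner-gray over 11 cells = 6489  → 82.0885
row 9: Σ corner-gray over 11 cells = 6272  → 79.3434
row 10: Σ corner-gray over 11 cells = 5044  → 63.8087
row 11: Σ corner-gray over 11 cells = 4538  → 57.4076
row 12: Σ corner-gray over 11 cells = 5761  → 72.8790
row 13: Σ corner-gray over 11 cells = 6925  → 87.6041
Σ rows: total corner-gray = 80082  → 1013.0705 mm³


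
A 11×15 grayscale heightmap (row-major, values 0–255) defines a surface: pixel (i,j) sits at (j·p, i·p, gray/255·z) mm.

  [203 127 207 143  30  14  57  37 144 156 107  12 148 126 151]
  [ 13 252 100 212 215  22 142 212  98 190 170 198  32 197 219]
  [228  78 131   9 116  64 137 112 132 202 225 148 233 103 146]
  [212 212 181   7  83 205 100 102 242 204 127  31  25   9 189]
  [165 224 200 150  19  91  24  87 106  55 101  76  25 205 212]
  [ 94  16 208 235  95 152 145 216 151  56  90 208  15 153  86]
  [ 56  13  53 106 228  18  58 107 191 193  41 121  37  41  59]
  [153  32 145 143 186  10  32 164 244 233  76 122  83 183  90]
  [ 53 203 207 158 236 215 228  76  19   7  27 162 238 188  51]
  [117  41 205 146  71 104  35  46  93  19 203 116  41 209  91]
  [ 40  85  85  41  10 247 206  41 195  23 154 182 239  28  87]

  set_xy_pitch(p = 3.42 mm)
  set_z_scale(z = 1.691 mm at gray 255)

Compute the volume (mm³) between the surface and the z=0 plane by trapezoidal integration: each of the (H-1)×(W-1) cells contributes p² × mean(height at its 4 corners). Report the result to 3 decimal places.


height_mm = gray/255 × 1.691; cell vol = 3.42² × mean(4 corners)
unit = 3.42² × 1.691 / (4×255) = 0.0193908 mm³ per gray-sum
row 0: Σ corner-gray over 14 cells = 7282  → 141.2038
row 1: Σ corner-gray over 14 cells = 8066  → 156.4062
row 2: Σ corner-gray over 14 cells = 7211  → 139.8270
row 3: Σ corner-gray over 14 cells = 6560  → 127.2036
row 4: Σ corner-gray over 14 cells = 6763  → 131.1400
row 5: Σ corner-gray over 14 cells = 6189  → 120.0096
row 6: Σ corner-gray over 14 cells = 6078  → 117.8573
row 7: Σ corner-gray over 14 cells = 7581  → 147.0016
row 8: Σ corner-gray over 14 cells = 6898  → 133.7577
row 9: Σ corner-gray over 14 cells = 6065  → 117.6052
Σ rows: total corner-gray = 68693  → 1332.0120 mm³

1332.012


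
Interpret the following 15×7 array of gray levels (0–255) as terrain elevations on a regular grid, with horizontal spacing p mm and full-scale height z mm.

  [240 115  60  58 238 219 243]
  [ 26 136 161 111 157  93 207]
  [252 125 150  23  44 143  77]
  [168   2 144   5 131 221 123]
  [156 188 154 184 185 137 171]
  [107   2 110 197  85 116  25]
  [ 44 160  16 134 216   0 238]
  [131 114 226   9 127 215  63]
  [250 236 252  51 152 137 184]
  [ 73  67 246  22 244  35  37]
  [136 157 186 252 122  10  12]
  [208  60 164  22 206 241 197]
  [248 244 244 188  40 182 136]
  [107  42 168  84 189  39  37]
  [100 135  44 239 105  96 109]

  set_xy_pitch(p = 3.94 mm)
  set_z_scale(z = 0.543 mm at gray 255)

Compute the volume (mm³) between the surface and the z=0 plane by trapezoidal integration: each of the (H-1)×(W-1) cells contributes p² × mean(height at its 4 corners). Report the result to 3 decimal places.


364.841

height_mm = gray/255 × 0.543; cell vol = 3.94² × mean(4 corners)
unit = 3.94² × 0.543 / (4×255) = 0.00826403 mm³ per gray-sum
row 0: Σ corner-gray over 6 cells = 3412  → 28.1969
row 1: Σ corner-gray over 6 cells = 2848  → 23.5360
row 2: Σ corner-gray over 6 cells = 2596  → 21.4534
row 3: Σ corner-gray over 6 cells = 3320  → 27.4366
row 4: Σ corner-gray over 6 cells = 3175  → 26.2383
row 5: Σ corner-gray over 6 cells = 2486  → 20.5444
row 6: Σ corner-gray over 6 cells = 2910  → 24.0483
row 7: Σ corner-gray over 6 cells = 3666  → 30.2959
row 8: Σ corner-gray over 6 cells = 3428  → 28.3291
row 9: Σ corner-gray over 6 cells = 2940  → 24.2963
row 10: Σ corner-gray over 6 cells = 3393  → 28.0399
row 11: Σ corner-gray over 6 cells = 3971  → 32.8165
row 12: Σ corner-gray over 6 cells = 3368  → 27.8333
row 13: Σ corner-gray over 6 cells = 2635  → 21.7757
Σ rows: total corner-gray = 44148  → 364.8406 mm³


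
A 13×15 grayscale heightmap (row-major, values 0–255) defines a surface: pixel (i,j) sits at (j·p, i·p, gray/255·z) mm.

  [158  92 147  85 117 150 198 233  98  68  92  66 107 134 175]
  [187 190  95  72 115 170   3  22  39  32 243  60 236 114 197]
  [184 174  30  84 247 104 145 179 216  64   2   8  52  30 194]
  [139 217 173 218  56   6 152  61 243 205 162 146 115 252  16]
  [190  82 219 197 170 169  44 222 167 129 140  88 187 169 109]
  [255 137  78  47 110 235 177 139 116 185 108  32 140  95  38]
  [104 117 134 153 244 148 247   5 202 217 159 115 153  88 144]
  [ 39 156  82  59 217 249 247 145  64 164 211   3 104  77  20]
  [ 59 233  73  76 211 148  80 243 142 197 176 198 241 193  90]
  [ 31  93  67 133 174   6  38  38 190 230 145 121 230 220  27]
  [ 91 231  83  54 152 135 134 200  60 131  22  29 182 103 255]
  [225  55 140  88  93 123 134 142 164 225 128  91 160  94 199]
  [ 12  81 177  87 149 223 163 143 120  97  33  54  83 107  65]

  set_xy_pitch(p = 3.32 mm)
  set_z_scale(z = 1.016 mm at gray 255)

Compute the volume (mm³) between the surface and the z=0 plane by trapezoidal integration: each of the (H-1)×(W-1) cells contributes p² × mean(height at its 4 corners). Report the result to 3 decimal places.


973.809

height_mm = gray/255 × 1.016; cell vol = 3.32² × mean(4 corners)
unit = 3.32² × 1.016 / (4×255) = 0.0109792 mm³ per gray-sum
row 0: Σ corner-gray over 14 cells = 6673  → 73.2640
row 1: Σ corner-gray over 14 cells = 6214  → 68.2246
row 2: Σ corner-gray over 14 cells = 7215  → 79.2147
row 3: Σ corner-gray over 14 cells = 8432  → 92.5764
row 4: Σ corner-gray over 14 cells = 7756  → 85.1545
row 5: Σ corner-gray over 14 cells = 7703  → 84.5726
row 6: Σ corner-gray over 14 cells = 7827  → 85.9340
row 7: Σ corner-gray over 14 cells = 8186  → 89.8755
row 8: Σ corner-gray over 14 cells = 7999  → 87.8224
row 9: Σ corner-gray over 14 cells = 6806  → 74.7243
row 10: Σ corner-gray over 14 cells = 7076  → 77.6886
row 11: Σ corner-gray over 14 cells = 6809  → 74.7572
Σ rows: total corner-gray = 88696  → 973.8089 mm³


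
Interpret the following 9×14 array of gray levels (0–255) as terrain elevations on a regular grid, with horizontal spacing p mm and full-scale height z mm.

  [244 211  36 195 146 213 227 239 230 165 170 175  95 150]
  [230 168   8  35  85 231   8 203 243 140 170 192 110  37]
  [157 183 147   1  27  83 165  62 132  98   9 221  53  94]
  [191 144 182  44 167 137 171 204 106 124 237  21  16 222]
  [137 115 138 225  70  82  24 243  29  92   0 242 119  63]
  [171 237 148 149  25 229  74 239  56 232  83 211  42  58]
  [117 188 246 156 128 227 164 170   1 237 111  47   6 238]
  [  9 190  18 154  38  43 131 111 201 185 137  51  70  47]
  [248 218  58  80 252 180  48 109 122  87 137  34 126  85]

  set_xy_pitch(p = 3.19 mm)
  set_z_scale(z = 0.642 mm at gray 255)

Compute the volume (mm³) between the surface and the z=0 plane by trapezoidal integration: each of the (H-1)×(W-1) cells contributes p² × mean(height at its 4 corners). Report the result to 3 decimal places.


340.353

height_mm = gray/255 × 0.642; cell vol = 3.19² × mean(4 corners)
unit = 3.19² × 0.642 / (4×255) = 0.00640496 mm³ per gray-sum
row 0: Σ corner-gray over 13 cells = 8051  → 51.5663
row 1: Σ corner-gray over 13 cells = 6066  → 38.8525
row 2: Σ corner-gray over 13 cells = 6132  → 39.2752
row 3: Σ corner-gray over 13 cells = 6477  → 41.4849
row 4: Σ corner-gray over 13 cells = 6637  → 42.5097
row 5: Σ corner-gray over 13 cells = 7396  → 47.3711
row 6: Σ corner-gray over 13 cells = 6431  → 41.1903
row 7: Σ corner-gray over 13 cells = 5949  → 38.1031
Σ rows: total corner-gray = 53139  → 340.3530 mm³


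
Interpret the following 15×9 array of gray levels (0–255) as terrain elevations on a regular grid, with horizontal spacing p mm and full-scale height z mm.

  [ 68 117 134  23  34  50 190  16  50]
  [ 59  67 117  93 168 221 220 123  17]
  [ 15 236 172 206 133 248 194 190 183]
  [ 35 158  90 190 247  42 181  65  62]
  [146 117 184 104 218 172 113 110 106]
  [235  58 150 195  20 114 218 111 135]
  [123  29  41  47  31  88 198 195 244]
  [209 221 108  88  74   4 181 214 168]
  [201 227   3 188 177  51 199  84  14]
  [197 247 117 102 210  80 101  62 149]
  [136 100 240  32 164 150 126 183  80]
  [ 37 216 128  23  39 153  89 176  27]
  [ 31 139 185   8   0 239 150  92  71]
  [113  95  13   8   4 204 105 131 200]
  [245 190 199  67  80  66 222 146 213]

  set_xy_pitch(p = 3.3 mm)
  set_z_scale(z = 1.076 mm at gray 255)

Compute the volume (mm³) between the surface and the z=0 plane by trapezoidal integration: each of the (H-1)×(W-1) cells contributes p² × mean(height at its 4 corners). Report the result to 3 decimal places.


height_mm = gray/255 × 1.076; cell vol = 3.3² × mean(4 corners)
unit = 3.3² × 1.076 / (4×255) = 0.0114879 mm³ per gray-sum
row 0: Σ corner-gray over 8 cells = 3340  → 38.3695
row 1: Σ corner-gray over 8 cells = 5050  → 58.0138
row 2: Σ corner-gray over 8 cells = 4999  → 57.4279
row 3: Σ corner-gray over 8 cells = 4331  → 49.7540
row 4: Σ corner-gray over 8 cells = 4390  → 50.4318
row 5: Σ corner-gray over 8 cells = 3727  → 42.8153
row 6: Σ corner-gray over 8 cells = 3782  → 43.4472
row 7: Σ corner-gray over 8 cells = 4230  → 48.5937
row 8: Σ corner-gray over 8 cells = 4257  → 48.9039
row 9: Σ corner-gray over 8 cells = 4390  → 50.4318
row 10: Σ corner-gray over 8 cells = 3918  → 45.0095
row 11: Σ corner-gray over 8 cells = 3440  → 39.5183
row 12: Σ corner-gray over 8 cells = 3161  → 36.3132
row 13: Σ corner-gray over 8 cells = 3831  → 44.0101
Σ rows: total corner-gray = 56846  → 653.0402 mm³

653.040


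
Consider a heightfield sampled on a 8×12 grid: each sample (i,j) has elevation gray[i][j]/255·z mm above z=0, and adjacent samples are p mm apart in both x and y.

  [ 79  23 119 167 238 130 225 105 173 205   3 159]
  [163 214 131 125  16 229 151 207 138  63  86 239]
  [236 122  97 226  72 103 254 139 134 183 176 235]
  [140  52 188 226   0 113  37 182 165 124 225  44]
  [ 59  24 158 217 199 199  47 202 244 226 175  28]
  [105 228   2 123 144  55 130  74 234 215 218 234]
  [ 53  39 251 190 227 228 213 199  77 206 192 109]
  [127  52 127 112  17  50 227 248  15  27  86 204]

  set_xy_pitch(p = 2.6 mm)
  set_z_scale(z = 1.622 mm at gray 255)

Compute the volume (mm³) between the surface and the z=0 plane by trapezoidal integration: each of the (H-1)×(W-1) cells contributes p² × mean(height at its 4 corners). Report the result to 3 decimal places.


height_mm = gray/255 × 1.622; cell vol = 2.6² × mean(4 corners)
unit = 2.6² × 1.622 / (4×255) = 0.0107497 mm³ per gray-sum
row 0: Σ corner-gray over 11 cells = 6136  → 65.9603
row 1: Σ corner-gray over 11 cells = 6605  → 71.0019
row 2: Σ corner-gray over 11 cells = 6291  → 67.6265
row 3: Σ corner-gray over 11 cells = 6277  → 67.4760
row 4: Σ corner-gray over 11 cells = 6654  → 71.5287
row 5: Σ corner-gray over 11 cells = 6991  → 75.1513
row 6: Σ corner-gray over 11 cells = 6059  → 65.1326
Σ rows: total corner-gray = 45013  → 483.8774 mm³

483.877


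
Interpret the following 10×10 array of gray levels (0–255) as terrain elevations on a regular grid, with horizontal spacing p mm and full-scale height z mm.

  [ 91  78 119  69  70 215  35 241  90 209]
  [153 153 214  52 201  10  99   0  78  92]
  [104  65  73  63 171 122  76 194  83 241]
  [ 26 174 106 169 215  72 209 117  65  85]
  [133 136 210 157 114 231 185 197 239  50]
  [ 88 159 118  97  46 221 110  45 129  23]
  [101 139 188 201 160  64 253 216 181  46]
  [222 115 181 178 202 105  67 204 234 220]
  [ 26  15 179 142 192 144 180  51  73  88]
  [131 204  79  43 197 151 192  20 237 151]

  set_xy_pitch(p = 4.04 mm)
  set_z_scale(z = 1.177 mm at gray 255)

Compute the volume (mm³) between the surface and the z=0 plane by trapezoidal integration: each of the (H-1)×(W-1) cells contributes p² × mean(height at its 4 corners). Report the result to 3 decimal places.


817.653

height_mm = gray/255 × 1.177; cell vol = 4.04² × mean(4 corners)
unit = 4.04² × 1.177 / (4×255) = 0.0188338 mm³ per gray-sum
row 0: Σ corner-gray over 9 cells = 3993  → 75.2035
row 1: Σ corner-gray over 9 cells = 3898  → 73.4143
row 2: Σ corner-gray over 9 cells = 4404  → 82.9443
row 3: Σ corner-gray over 9 cells = 5486  → 103.3225
row 4: Σ corner-gray over 9 cells = 5082  → 95.7136
row 5: Σ corner-gray over 9 cells = 4912  → 92.5119
row 6: Σ corner-gray over 9 cells = 5965  → 112.3439
row 7: Σ corner-gray over 9 cells = 5080  → 95.6759
row 8: Σ corner-gray over 9 cells = 4594  → 86.5227
Σ rows: total corner-gray = 43414  → 817.6526 mm³


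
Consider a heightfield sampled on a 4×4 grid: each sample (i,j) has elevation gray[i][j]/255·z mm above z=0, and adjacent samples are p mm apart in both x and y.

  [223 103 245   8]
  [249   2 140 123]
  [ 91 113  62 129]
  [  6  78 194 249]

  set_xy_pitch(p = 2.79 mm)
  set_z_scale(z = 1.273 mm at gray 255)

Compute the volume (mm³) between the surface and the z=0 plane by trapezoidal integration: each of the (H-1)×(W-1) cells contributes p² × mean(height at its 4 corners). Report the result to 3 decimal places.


40.589

height_mm = gray/255 × 1.273; cell vol = 2.79² × mean(4 corners)
unit = 2.79² × 1.273 / (4×255) = 0.00971486 mm³ per gray-sum
row 0: Σ corner-gray over 3 cells = 1583  → 15.3786
row 1: Σ corner-gray over 3 cells = 1226  → 11.9104
row 2: Σ corner-gray over 3 cells = 1369  → 13.2996
Σ rows: total corner-gray = 4178  → 40.5887 mm³


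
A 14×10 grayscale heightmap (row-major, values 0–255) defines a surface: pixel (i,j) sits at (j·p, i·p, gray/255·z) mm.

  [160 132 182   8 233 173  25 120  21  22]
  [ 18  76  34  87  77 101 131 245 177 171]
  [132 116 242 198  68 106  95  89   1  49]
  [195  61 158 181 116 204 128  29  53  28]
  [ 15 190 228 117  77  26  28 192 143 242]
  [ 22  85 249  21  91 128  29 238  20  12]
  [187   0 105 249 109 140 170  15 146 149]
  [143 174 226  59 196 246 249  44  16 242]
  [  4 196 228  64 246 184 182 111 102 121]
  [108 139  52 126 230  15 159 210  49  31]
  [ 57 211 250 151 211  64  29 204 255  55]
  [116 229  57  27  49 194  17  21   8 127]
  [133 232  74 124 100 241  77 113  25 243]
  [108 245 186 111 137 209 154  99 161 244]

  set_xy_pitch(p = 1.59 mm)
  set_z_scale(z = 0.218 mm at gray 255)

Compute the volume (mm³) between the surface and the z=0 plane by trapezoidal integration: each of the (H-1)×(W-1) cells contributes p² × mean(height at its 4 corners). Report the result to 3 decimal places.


31.482

height_mm = gray/255 × 0.218; cell vol = 1.59² × mean(4 corners)
unit = 1.59² × 0.218 / (4×255) = 0.000540319 mm³ per gray-sum
row 0: Σ corner-gray over 9 cells = 4015  → 2.1694
row 1: Σ corner-gray over 9 cells = 4056  → 2.1915
row 2: Σ corner-gray over 9 cells = 4094  → 2.2121
row 3: Σ corner-gray over 9 cells = 4342  → 2.3461
row 4: Σ corner-gray over 9 cells = 4015  → 2.1694
row 5: Σ corner-gray over 9 cells = 3960  → 2.1397
row 6: Σ corner-gray over 9 cells = 5009  → 2.7065
row 7: Σ corner-gray over 9 cells = 5556  → 3.0020
row 8: Σ corner-gray over 9 cells = 4850  → 2.6205
row 9: Σ corner-gray over 9 cells = 4961  → 2.6805
row 10: Σ corner-gray over 9 cells = 4309  → 2.3282
row 11: Σ corner-gray over 9 cells = 3795  → 2.0505
row 12: Σ corner-gray over 9 cells = 5304  → 2.8659
Σ rows: total corner-gray = 58266  → 31.4823 mm³


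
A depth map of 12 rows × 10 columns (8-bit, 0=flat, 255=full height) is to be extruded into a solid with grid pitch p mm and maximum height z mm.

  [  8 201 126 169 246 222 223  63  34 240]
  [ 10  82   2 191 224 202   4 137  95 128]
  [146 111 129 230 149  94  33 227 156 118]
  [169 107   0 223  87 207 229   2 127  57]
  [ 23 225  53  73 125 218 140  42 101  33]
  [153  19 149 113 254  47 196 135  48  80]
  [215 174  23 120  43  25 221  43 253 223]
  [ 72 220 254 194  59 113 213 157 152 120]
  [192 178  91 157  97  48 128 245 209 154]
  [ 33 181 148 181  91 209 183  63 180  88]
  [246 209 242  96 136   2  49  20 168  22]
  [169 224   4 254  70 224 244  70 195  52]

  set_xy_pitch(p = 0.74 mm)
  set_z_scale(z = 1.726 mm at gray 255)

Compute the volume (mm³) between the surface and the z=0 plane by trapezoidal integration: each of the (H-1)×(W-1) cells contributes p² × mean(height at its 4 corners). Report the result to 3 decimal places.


height_mm = gray/255 × 1.726; cell vol = 0.74² × mean(4 corners)
unit = 0.74² × 1.726 / (4×255) = 0.000926625 mm³ per gray-sum
row 0: Σ corner-gray over 9 cells = 4828  → 4.4737
row 1: Σ corner-gray over 9 cells = 4534  → 4.2013
row 2: Σ corner-gray over 9 cells = 4712  → 4.3663
row 3: Σ corner-gray over 9 cells = 4200  → 3.8918
row 4: Σ corner-gray over 9 cells = 4165  → 3.8594
row 5: Σ corner-gray over 9 cells = 4397  → 4.0744
row 6: Σ corner-gray over 9 cells = 5158  → 4.7795
row 7: Σ corner-gray over 9 cells = 5568  → 5.1594
row 8: Σ corner-gray over 9 cells = 5245  → 4.8601
row 9: Σ corner-gray over 9 cells = 4705  → 4.3598
row 10: Σ corner-gray over 9 cells = 4903  → 4.5432
Σ rows: total corner-gray = 52415  → 48.5691 mm³

48.569


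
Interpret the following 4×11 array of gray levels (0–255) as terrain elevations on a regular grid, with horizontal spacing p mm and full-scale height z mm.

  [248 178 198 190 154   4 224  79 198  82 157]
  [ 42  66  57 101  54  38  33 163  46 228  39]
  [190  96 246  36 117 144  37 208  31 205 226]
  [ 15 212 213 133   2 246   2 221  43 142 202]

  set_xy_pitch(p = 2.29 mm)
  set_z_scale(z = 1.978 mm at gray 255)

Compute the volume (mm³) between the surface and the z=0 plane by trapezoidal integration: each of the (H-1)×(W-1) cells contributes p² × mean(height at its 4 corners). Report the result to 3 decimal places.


height_mm = gray/255 × 1.978; cell vol = 2.29² × mean(4 corners)
unit = 2.29² × 1.978 / (4×255) = 0.0101694 mm³ per gray-sum
row 0: Σ corner-gray over 10 cells = 4672  → 47.5116
row 1: Σ corner-gray over 10 cells = 4309  → 43.8201
row 2: Σ corner-gray over 10 cells = 5301  → 53.9082
Σ rows: total corner-gray = 14282  → 145.2400 mm³

145.240


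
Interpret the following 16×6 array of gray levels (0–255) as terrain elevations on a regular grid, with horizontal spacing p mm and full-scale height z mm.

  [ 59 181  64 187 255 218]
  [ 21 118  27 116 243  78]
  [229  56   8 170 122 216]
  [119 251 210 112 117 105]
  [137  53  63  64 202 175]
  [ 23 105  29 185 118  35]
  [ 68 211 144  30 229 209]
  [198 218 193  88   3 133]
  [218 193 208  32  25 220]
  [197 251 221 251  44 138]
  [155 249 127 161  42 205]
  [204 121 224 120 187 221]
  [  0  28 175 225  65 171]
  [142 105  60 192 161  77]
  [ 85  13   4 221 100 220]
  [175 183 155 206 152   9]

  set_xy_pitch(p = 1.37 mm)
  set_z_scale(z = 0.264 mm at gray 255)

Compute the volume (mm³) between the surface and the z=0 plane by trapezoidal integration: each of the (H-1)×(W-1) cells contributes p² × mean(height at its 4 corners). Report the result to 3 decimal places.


19.618

height_mm = gray/255 × 0.264; cell vol = 1.37² × mean(4 corners)
unit = 1.37² × 0.264 / (4×255) = 0.000485786 mm³ per gray-sum
row 0: Σ corner-gray over 5 cells = 2758  → 1.3398
row 1: Σ corner-gray over 5 cells = 2264  → 1.0998
row 2: Σ corner-gray over 5 cells = 2761  → 1.3413
row 3: Σ corner-gray over 5 cells = 2680  → 1.3019
row 4: Σ corner-gray over 5 cells = 2008  → 0.9755
row 5: Σ corner-gray over 5 cells = 2437  → 1.1839
row 6: Σ corner-gray over 5 cells = 2840  → 1.3796
row 7: Σ corner-gray over 5 cells = 2689  → 1.3063
row 8: Σ corner-gray over 5 cells = 3223  → 1.5657
row 9: Σ corner-gray over 5 cells = 3387  → 1.6454
row 10: Σ corner-gray over 5 cells = 3247  → 1.5773
row 11: Σ corner-gray over 5 cells = 2886  → 1.4020
row 12: Σ corner-gray over 5 cells = 2412  → 1.1717
row 13: Σ corner-gray over 5 cells = 2236  → 1.0862
row 14: Σ corner-gray over 5 cells = 2557  → 1.2422
Σ rows: total corner-gray = 40385  → 19.6185 mm³


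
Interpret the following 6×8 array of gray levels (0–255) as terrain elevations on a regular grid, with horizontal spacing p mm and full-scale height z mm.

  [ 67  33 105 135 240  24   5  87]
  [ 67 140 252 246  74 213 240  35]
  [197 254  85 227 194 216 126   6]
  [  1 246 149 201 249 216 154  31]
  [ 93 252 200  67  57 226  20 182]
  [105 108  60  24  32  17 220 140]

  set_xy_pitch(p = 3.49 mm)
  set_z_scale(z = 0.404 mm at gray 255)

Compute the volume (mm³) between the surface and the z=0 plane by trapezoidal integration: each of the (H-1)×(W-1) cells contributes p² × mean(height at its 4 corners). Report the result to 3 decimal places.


height_mm = gray/255 × 0.404; cell vol = 3.49² × mean(4 corners)
unit = 3.49² × 0.404 / (4×255) = 0.00482427 mm³ per gray-sum
row 0: Σ corner-gray over 7 cells = 3670  → 17.7051
row 1: Σ corner-gray over 7 cells = 4839  → 23.3447
row 2: Σ corner-gray over 7 cells = 4869  → 23.4894
row 3: Σ corner-gray over 7 cells = 4381  → 21.1351
row 4: Σ corner-gray over 7 cells = 3086  → 14.8877
Σ rows: total corner-gray = 20845  → 100.5620 mm³

100.562


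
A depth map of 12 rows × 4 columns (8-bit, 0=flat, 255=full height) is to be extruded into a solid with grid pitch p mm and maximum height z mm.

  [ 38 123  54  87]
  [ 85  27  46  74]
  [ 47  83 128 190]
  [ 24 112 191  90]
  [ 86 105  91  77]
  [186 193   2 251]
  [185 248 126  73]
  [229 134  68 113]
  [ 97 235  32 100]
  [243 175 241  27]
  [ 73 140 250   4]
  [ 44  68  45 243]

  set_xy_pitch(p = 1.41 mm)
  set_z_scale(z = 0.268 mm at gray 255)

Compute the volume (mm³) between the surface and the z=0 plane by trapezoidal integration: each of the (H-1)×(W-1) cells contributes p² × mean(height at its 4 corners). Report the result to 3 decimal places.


8.362

height_mm = gray/255 × 0.268; cell vol = 1.41² × mean(4 corners)
unit = 1.41² × 0.268 / (4×255) = 0.000522364 mm³ per gray-sum
row 0: Σ corner-gray over 3 cells = 784  → 0.4095
row 1: Σ corner-gray over 3 cells = 964  → 0.5036
row 2: Σ corner-gray over 3 cells = 1379  → 0.7203
row 3: Σ corner-gray over 3 cells = 1275  → 0.6660
row 4: Σ corner-gray over 3 cells = 1382  → 0.7219
row 5: Σ corner-gray over 3 cells = 1833  → 0.9575
row 6: Σ corner-gray over 3 cells = 1752  → 0.9152
row 7: Σ corner-gray over 3 cells = 1477  → 0.7715
row 8: Σ corner-gray over 3 cells = 1833  → 0.9575
row 9: Σ corner-gray over 3 cells = 1959  → 1.0233
row 10: Σ corner-gray over 3 cells = 1370  → 0.7156
Σ rows: total corner-gray = 16008  → 8.3620 mm³


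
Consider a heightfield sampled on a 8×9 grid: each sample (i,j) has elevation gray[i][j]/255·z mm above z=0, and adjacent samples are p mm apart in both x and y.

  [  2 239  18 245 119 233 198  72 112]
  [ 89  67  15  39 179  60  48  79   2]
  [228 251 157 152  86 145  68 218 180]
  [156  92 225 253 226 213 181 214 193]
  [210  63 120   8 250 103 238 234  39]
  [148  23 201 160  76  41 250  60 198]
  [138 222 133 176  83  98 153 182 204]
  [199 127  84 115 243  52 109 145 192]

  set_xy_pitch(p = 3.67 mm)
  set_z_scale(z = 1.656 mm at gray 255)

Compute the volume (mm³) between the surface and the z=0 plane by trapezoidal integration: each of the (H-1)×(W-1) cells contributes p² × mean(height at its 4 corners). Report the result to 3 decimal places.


687.525

height_mm = gray/255 × 1.656; cell vol = 3.67² × mean(4 corners)
unit = 3.67² × 1.656 / (4×255) = 0.0218672 mm³ per gray-sum
row 0: Σ corner-gray over 8 cells = 3427  → 74.9387
row 1: Σ corner-gray over 8 cells = 3627  → 79.3122
row 2: Σ corner-gray over 8 cells = 5719  → 125.0583
row 3: Σ corner-gray over 8 cells = 5438  → 118.9136
row 4: Σ corner-gray over 8 cells = 4249  → 92.9135
row 5: Σ corner-gray over 8 cells = 4404  → 96.3030
row 6: Σ corner-gray over 8 cells = 4577  → 100.0860
Σ rows: total corner-gray = 31441  → 687.5252 mm³


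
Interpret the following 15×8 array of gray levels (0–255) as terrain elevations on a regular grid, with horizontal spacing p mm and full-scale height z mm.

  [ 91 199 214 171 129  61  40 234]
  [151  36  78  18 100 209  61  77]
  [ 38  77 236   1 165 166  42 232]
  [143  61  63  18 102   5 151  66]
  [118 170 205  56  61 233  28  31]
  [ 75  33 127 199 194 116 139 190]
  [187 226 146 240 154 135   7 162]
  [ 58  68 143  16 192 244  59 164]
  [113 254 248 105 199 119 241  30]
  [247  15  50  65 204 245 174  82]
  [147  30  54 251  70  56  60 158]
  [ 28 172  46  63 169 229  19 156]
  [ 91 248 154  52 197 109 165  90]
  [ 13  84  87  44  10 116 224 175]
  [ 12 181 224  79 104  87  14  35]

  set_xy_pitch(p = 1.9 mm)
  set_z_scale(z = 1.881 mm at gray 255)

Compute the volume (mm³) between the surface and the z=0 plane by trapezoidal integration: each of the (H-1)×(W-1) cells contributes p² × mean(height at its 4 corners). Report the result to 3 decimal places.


height_mm = gray/255 × 1.881; cell vol = 1.9² × mean(4 corners)
unit = 1.9² × 1.881 / (4×255) = 0.00665726 mm³ per gray-sum
row 0: Σ corner-gray over 7 cells = 3185  → 21.2034
row 1: Σ corner-gray over 7 cells = 2876  → 19.1463
row 2: Σ corner-gray over 7 cells = 2653  → 17.6617
row 3: Σ corner-gray over 7 cells = 2664  → 17.7350
row 4: Σ corner-gray over 7 cells = 3536  → 23.5401
row 5: Σ corner-gray over 7 cells = 4046  → 26.9353
row 6: Σ corner-gray over 7 cells = 3831  → 25.5040
row 7: Σ corner-gray over 7 cells = 4141  → 27.5677
row 8: Σ corner-gray over 7 cells = 4310  → 28.6928
row 9: Σ corner-gray over 7 cells = 3182  → 21.1834
row 10: Σ corner-gray over 7 cells = 2927  → 19.4858
row 11: Σ corner-gray over 7 cells = 3611  → 24.0394
row 12: Σ corner-gray over 7 cells = 3349  → 22.2952
row 13: Σ corner-gray over 7 cells = 2743  → 18.2609
Σ rows: total corner-gray = 47054  → 313.2509 mm³

313.251


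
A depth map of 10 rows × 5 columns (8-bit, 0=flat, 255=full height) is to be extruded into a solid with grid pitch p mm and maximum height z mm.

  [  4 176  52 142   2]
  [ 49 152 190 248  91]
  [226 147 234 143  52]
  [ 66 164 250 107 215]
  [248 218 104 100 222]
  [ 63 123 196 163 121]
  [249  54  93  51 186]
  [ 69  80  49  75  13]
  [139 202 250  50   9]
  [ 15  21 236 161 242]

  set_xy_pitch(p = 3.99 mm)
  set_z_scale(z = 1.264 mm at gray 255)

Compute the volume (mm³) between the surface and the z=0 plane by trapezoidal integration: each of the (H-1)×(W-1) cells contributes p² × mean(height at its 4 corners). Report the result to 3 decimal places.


height_mm = gray/255 × 1.264; cell vol = 3.99² × mean(4 corners)
unit = 3.99² × 1.264 / (4×255) = 0.0197284 mm³ per gray-sum
row 0: Σ corner-gray over 4 cells = 2066  → 40.7590
row 1: Σ corner-gray over 4 cells = 2646  → 52.2014
row 2: Σ corner-gray over 4 cells = 2649  → 52.2606
row 3: Σ corner-gray over 4 cells = 2637  → 52.0239
row 4: Σ corner-gray over 4 cells = 2462  → 48.5714
row 5: Σ corner-gray over 4 cells = 1979  → 39.0426
row 6: Σ corner-gray over 4 cells = 1321  → 26.0613
row 7: Σ corner-gray over 4 cells = 1642  → 32.3941
row 8: Σ corner-gray over 4 cells = 2245  → 44.2903
Σ rows: total corner-gray = 19647  → 387.6046 mm³

387.605


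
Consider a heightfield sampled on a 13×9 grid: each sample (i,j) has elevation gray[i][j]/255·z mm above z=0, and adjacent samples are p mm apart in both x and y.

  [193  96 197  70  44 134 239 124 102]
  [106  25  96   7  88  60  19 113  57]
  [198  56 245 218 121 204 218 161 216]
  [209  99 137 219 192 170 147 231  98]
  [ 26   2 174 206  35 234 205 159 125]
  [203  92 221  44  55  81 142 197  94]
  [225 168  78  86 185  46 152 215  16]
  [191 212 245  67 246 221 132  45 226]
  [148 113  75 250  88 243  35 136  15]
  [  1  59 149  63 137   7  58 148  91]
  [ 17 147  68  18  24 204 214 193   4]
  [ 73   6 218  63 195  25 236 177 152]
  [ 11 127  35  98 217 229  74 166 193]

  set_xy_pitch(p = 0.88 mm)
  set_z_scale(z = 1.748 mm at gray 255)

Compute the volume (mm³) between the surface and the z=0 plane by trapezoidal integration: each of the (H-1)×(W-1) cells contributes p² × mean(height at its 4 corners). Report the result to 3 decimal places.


height_mm = gray/255 × 1.748; cell vol = 0.88² × mean(4 corners)
unit = 0.88² × 1.748 / (4×255) = 0.00132711 mm³ per gray-sum
row 0: Σ corner-gray over 8 cells = 3082  → 4.0901
row 1: Σ corner-gray over 8 cells = 3839  → 5.0948
row 2: Σ corner-gray over 8 cells = 5557  → 7.3747
row 3: Σ corner-gray over 8 cells = 4878  → 6.4736
row 4: Σ corner-gray over 8 cells = 4142  → 5.4969
row 5: Σ corner-gray over 8 cells = 4062  → 5.3907
row 6: Σ corner-gray over 8 cells = 4854  → 6.4418
row 7: Σ corner-gray over 8 cells = 4796  → 6.3648
row 8: Σ corner-gray over 8 cells = 3377  → 4.4816
row 9: Σ corner-gray over 8 cells = 3091  → 4.1021
row 10: Σ corner-gray over 8 cells = 3822  → 5.0722
row 11: Σ corner-gray over 8 cells = 4161  → 5.5221
Σ rows: total corner-gray = 49661  → 65.9056 mm³

65.906
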